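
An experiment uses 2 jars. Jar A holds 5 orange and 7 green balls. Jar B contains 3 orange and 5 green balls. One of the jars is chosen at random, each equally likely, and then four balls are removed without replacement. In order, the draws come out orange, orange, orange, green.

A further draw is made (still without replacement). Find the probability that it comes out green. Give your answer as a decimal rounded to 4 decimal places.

0.8339

Under each hypothesis, the probability of the observed sequence is: P(data | jar A) = (5/12)(4/11)(3/10)(7/9) = 0.035354; P(data | jar B) = (3/8)(2/7)(1/6)(5/5) = 0.017857.
The prior-weighted likelihoods are 1/2 · 0.035354 = 0.017677, 1/2 · 0.017857 = 0.0089286; with total 0.026605.
Normalising, the posterior is P(jar A | data) = 0.66441, P(jar B | data) = 0.33559.
Averaging over the posterior, P(green next | data) = (3/4)(0.66441) + (1)(0.33559) = 0.8339.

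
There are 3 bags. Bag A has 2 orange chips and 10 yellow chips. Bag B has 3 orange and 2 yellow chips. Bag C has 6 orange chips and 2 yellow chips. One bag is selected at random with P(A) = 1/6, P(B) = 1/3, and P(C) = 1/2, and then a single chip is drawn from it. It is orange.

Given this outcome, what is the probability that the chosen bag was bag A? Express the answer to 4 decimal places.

For each hypothesis, P(data | H) works out to: P(data | bag A) = (2/12) = 1/6; P(data | bag B) = (3/5) = 3/5; P(data | bag C) = (6/8) = 3/4.
Weighting by the prior gives 1/6 · 1/6 = 1/36, 1/3 · 3/5 = 1/5, 1/2 · 3/4 = 3/8; summing to 217/360.
By Bayes' rule, P(bag A | data) = (1/36) / (217/360) = 10/217.

0.0461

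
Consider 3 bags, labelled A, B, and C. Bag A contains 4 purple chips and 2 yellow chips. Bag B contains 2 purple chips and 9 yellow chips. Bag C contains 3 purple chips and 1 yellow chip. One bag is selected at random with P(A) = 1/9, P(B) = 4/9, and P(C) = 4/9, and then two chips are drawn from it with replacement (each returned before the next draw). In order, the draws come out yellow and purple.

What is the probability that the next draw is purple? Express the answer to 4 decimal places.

Under each hypothesis, the probability of the observed sequence is: P(data | bag A) = (2/6)(4/6) = 0.22222; P(data | bag B) = (9/11)(2/11) = 0.14876; P(data | bag C) = (1/4)(3/4) = 0.1875.
Multiplying each by its prior: 1/9 · 0.22222 = 0.024691, 4/9 · 0.14876 = 0.066116, 4/9 · 0.1875 = 0.083333; summing to 0.17414.
Normalising, the posterior is P(bag A | data) = 0.14179, P(bag B | data) = 0.37967, P(bag C | data) = 0.47854.
The predictive probability is P(purple next | data) = (2/3)(0.14179) + (2/11)(0.37967) + (3/4)(0.47854) = 0.52246.

0.5225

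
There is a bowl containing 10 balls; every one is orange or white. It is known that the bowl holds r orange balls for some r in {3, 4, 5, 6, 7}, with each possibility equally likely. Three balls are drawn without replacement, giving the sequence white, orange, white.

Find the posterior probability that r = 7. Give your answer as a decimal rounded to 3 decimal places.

0.091

Under each hypothesis, the probability of the observed sequence is: P(data | r = 3) = (7/10)(3/9)(6/8) = 7/40; P(data | r = 4) = (6/10)(4/9)(5/8) = 1/6; P(data | r = 5) = (5/10)(5/9)(4/8) = 5/36; P(data | r = 6) = (4/10)(6/9)(3/8) = 1/10; P(data | r = 7) = (3/10)(7/9)(2/8) = 7/120.
Weighting by the prior gives 1/5 · 7/40 = 7/200, 1/5 · 1/6 = 1/30, 1/5 · 5/36 = 1/36, 1/5 · 1/10 = 1/50, 1/5 · 7/120 = 7/600; summing to 23/180.
By Bayes' rule, P(r = 7 | data) = (7/600) / (23/180) = 21/230.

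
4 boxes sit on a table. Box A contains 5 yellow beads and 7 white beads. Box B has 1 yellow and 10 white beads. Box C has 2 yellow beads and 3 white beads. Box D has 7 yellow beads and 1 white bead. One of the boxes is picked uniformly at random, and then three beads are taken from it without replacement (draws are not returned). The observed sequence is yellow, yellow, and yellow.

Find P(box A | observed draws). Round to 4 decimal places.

0.0678

Under each hypothesis, the probability of the observed sequence is: P(data | box A) = (5/12)(4/11)(3/10) = 1/22; P(data | box B) = (1/11)(0/10) = 0; P(data | box C) = (2/5)(1/4)(0/3) = 0; P(data | box D) = (7/8)(6/7)(5/6) = 5/8.
The prior-weighted likelihoods are 1/4 · 1/22 = 1/88, 1/4 · 0 = 0, 1/4 · 0 = 0, 1/4 · 5/8 = 5/32; these sum to 59/352.
Hence P(box A | data) = (1/88) / (59/352) = 4/59.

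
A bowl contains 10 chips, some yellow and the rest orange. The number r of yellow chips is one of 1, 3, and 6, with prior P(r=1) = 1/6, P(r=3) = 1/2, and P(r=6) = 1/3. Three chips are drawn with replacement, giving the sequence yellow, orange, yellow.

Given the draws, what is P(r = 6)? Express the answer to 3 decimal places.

For each hypothesis, P(data | H) works out to: P(data | r = 1) = (1/10)(9/10)(1/10) = 0.009; P(data | r = 3) = (3/10)(7/10)(3/10) = 0.063; P(data | r = 6) = (6/10)(4/10)(6/10) = 0.144.
The prior-weighted likelihoods are 1/6 · 0.009 = 0.0015, 1/2 · 0.063 = 0.0315, 1/3 · 0.144 = 0.048; summing to 0.081.
Therefore the posterior P(r = 6 | data) = (0.048) / (0.081) = 0.59259.

0.593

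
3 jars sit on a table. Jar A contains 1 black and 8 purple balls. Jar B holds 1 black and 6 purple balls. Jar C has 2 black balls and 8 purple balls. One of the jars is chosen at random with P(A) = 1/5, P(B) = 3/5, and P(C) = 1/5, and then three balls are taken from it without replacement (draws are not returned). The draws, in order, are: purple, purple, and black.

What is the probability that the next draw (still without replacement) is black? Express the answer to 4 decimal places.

Under each hypothesis, the probability of the observed sequence is: P(data | jar A) = (8/9)(7/8)(1/7) = 1/9; P(data | jar B) = (6/7)(5/6)(1/5) = 1/7; P(data | jar C) = (8/10)(7/9)(2/8) = 7/45.
The prior-weighted likelihoods are 1/5 · 1/9 = 1/45, 3/5 · 1/7 = 3/35, 1/5 · 7/45 = 7/225; summing to 73/525.
Dividing through by the total gives posterior P(jar A | data) = 35/219, P(jar B | data) = 45/73, P(jar C | data) = 49/219.
The predictive probability is P(black next | data) = (0)(35/219) + (0)(45/73) + (1/7)(49/219) = 7/219.

0.0320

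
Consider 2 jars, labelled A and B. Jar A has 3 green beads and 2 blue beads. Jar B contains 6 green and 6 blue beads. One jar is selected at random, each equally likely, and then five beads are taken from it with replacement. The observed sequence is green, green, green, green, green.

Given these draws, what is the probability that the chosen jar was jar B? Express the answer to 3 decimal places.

0.287

The likelihood of the observed sequence under each hypothesis: P(data | jar A) = (3/5)(3/5)(3/5)(3/5)(3/5) = 0.07776; P(data | jar B) = (6/12)(6/12)(6/12)(6/12)(6/12) = 0.03125.
The prior-weighted likelihoods are 1/2 · 0.07776 = 0.03888, 1/2 · 0.03125 = 0.015625; with total 0.054505.
By Bayes' rule, P(jar B | data) = (0.015625) / (0.054505) = 0.28667.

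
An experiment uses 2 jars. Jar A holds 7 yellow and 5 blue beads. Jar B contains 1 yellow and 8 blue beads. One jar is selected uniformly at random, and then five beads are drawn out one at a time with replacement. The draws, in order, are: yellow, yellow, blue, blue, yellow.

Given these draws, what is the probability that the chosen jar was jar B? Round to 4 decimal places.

Compute the likelihood of the observed sequence for each case: P(data | jar A) = (7/12)(7/12)(5/12)(5/12)(7/12) = 0.034461; P(data | jar B) = (1/9)(1/9)(8/9)(8/9)(1/9) = 0.0010838.
The prior-weighted likelihoods are 1/2 · 0.034461 = 0.017231, 1/2 · 0.0010838 = 0.00054192; summing to 0.017772.
Therefore the posterior P(jar B | data) = (0.00054192) / (0.017772) = 0.030492.

0.0305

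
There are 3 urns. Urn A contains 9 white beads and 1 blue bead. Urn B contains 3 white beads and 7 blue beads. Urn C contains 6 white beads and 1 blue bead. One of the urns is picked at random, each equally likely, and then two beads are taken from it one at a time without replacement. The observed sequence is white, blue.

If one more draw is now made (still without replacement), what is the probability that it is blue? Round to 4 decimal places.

0.3675

Under each hypothesis, the probability of the observed sequence is: P(data | urn A) = (9/10)(1/9) = 1/10; P(data | urn B) = (3/10)(7/9) = 7/30; P(data | urn C) = (6/7)(1/6) = 1/7.
The prior-weighted likelihoods are 1/3 · 1/10 = 1/30, 1/3 · 7/30 = 7/90, 1/3 · 1/7 = 1/21; these sum to 10/63.
Normalising, the posterior is P(urn A | data) = 21/100, P(urn B | data) = 49/100, P(urn C | data) = 3/10.
The predictive probability is P(blue next | data) = (0)(21/100) + (3/4)(49/100) + (0)(3/10) = 147/400.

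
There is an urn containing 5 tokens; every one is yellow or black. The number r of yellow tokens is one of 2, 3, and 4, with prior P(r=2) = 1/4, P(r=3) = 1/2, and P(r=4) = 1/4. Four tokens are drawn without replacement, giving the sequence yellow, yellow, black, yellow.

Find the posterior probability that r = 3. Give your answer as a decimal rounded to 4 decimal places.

0.5000

Under each hypothesis, the probability of the observed sequence is: P(data | r = 2) = (2/5)(1/4)(3/3)(0/2) = 0; P(data | r = 3) = (3/5)(2/4)(2/3)(1/2) = 1/10; P(data | r = 4) = (4/5)(3/4)(1/3)(2/2) = 1/5.
Weighting by the prior gives 1/4 · 0 = 0, 1/2 · 1/10 = 1/20, 1/4 · 1/5 = 1/20; these sum to 1/10.
By Bayes' rule, P(r = 3 | data) = (1/20) / (1/10) = 1/2.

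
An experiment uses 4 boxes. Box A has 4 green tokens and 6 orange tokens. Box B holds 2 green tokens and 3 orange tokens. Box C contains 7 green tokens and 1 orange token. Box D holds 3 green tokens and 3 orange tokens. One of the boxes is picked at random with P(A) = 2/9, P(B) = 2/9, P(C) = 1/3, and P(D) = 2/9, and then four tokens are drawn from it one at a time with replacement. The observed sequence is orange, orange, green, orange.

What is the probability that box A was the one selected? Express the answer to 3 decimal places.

0.363

The likelihood of the observed sequence under each hypothesis: P(data | box A) = (6/10)(6/10)(4/10)(6/10) = 0.0864; P(data | box B) = (3/5)(3/5)(2/5)(3/5) = 0.0864; P(data | box C) = (1/8)(1/8)(7/8)(1/8) = 0.001709; P(data | box D) = (3/6)(3/6)(3/6)(3/6) = 0.0625.
The prior-weighted likelihoods are 2/9 · 0.0864 = 0.0192, 2/9 · 0.0864 = 0.0192, 1/3 · 0.001709 = 0.00056966, 2/9 · 0.0625 = 0.013889; with total 0.052859.
Therefore the posterior P(box A | data) = (0.0192) / (0.052859) = 0.36323.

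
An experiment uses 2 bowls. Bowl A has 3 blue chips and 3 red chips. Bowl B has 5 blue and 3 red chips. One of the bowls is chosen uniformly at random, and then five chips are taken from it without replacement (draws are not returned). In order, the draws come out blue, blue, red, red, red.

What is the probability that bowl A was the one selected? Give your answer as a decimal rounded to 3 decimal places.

0.737

The likelihood of the observed sequence under each hypothesis: P(data | bowl A) = (3/6)(2/5)(3/4)(2/3)(1/2) = 1/20; P(data | bowl B) = (5/8)(4/7)(3/6)(2/5)(1/4) = 1/56.
Multiplying each by its prior: 1/2 · 1/20 = 1/40, 1/2 · 1/56 = 1/112; summing to 19/560.
By Bayes' rule, P(bowl A | data) = (1/40) / (19/560) = 14/19.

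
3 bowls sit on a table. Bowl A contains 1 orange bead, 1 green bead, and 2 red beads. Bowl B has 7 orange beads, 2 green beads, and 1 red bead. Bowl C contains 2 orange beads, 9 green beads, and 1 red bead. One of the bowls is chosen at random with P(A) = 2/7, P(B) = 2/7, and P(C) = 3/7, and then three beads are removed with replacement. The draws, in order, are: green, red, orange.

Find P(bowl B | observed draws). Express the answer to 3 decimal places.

The likelihood of the observed sequence under each hypothesis: P(data | bowl A) = (1/4)(2/4)(1/4) = 0.03125; P(data | bowl B) = (2/10)(1/10)(7/10) = 0.014; P(data | bowl C) = (9/12)(1/12)(2/12) = 0.010417.
The prior-weighted likelihoods are 2/7 · 0.03125 = 0.0089286, 2/7 · 0.014 = 0.004, 3/7 · 0.010417 = 0.0044643; summing to 0.017393.
By Bayes' rule, P(bowl B | data) = (0.004) / (0.017393) = 0.22998.

0.230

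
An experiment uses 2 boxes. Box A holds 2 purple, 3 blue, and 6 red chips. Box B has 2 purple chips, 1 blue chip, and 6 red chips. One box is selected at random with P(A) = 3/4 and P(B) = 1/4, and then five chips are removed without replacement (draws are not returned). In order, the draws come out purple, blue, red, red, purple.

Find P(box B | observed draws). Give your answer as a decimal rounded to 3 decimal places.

0.289

Under each hypothesis, the probability of the observed sequence is: P(data | box A) = (2/11)(3/10)(6/9)(5/8)(1/7) = 0.0032468; P(data | box B) = (2/9)(1/8)(6/7)(5/6)(1/5) = 0.0039683.
Multiplying each by its prior: 3/4 · 0.0032468 = 0.0024351, 1/4 · 0.0039683 = 0.00099206; these sum to 0.0034271.
By Bayes' rule, P(box B | data) = (0.00099206) / (0.0034271) = 0.28947.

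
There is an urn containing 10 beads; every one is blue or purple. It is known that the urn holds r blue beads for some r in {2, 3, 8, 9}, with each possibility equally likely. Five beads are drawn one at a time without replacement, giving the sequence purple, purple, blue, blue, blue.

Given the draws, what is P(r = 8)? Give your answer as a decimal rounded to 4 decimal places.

The likelihood of the observed sequence under each hypothesis: P(data | r = 2) = (8/10)(7/9)(2/8)(1/7)(0/6) = 0; P(data | r = 3) = (7/10)(6/9)(3/8)(2/7)(1/6) = 0.0083333; P(data | r = 8) = (2/10)(1/9)(8/8)(7/7)(6/6) = 0.022222; P(data | r = 9) = (1/10)(0/9) = 0.
Weighting by the prior gives 1/4 · 0 = 0, 1/4 · 0.0083333 = 0.0020833, 1/4 · 0.022222 = 0.0055556, 1/4 · 0 = 0; with total 0.0076389.
Hence P(r = 8 | data) = (0.0055556) / (0.0076389) = 0.72727.

0.7273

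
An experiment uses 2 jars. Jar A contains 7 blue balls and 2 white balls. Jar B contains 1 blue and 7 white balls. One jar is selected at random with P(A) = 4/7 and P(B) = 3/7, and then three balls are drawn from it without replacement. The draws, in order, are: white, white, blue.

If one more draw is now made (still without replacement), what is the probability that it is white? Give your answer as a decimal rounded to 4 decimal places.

Under each hypothesis, the probability of the observed sequence is: P(data | jar A) = (2/9)(1/8)(7/7) = 1/36; P(data | jar B) = (7/8)(6/7)(1/6) = 1/8.
Weighting by the prior gives 4/7 · 1/36 = 1/63, 3/7 · 1/8 = 3/56; summing to 5/72.
The posterior is then P(jar A | data) = 8/35, P(jar B | data) = 27/35.
So P(white next | data) = Σ P(white next | H) P(H | data) = (0)(8/35) + (1)(27/35) = 27/35.

0.7714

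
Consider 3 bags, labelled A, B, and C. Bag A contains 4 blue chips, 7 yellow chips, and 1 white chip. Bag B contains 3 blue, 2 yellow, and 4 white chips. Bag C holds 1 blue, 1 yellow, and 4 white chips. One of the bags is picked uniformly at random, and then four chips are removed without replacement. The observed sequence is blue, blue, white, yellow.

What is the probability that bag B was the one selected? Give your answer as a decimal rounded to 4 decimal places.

0.6918

Under each hypothesis, the probability of the observed sequence is: P(data | bag A) = (4/12)(3/11)(1/10)(7/9) = 0.0070707; P(data | bag B) = (3/9)(2/8)(4/7)(2/6) = 0.015873; P(data | bag C) = (1/6)(0/5) = 0.
Weighting by the prior gives 1/3 · 0.0070707 = 0.0023569, 1/3 · 0.015873 = 0.005291, 1/3 · 0 = 0; summing to 0.0076479.
So P(bag B | data) = (0.005291) / (0.0076479) = 0.69182.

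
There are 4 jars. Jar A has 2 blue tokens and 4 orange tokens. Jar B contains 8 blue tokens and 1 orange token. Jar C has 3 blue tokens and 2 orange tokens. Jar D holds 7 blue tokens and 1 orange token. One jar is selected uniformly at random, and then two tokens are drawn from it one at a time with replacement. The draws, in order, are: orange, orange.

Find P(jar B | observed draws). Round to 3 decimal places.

The likelihood of the observed sequence under each hypothesis: P(data | jar A) = (4/6)(4/6) = 0.44444; P(data | jar B) = (1/9)(1/9) = 0.012346; P(data | jar C) = (2/5)(2/5) = 0.16; P(data | jar D) = (1/8)(1/8) = 0.015625.
The prior-weighted likelihoods are 1/4 · 0.44444 = 0.11111, 1/4 · 0.012346 = 0.0030864, 1/4 · 0.16 = 0.04, 1/4 · 0.015625 = 0.0039062; these sum to 0.1581.
Therefore the posterior P(jar B | data) = (0.0030864) / (0.1581) = 0.019521.

0.020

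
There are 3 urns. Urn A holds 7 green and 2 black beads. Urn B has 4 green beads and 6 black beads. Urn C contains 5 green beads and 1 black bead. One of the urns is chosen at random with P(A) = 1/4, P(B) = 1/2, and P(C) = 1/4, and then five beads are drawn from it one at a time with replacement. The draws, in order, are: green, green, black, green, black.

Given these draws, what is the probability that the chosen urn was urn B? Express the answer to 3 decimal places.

Under each hypothesis, the probability of the observed sequence is: P(data | urn A) = (7/9)(7/9)(2/9)(7/9)(2/9) = 0.023235; P(data | urn B) = (4/10)(4/10)(6/10)(4/10)(6/10) = 0.02304; P(data | urn C) = (5/6)(5/6)(1/6)(5/6)(1/6) = 0.016075.
Multiplying each by its prior: 1/4 · 0.023235 = 0.0058087, 1/2 · 0.02304 = 0.01152, 1/4 · 0.016075 = 0.0040188; with total 0.021348.
So P(urn B | data) = (0.01152) / (0.021348) = 0.53964.

0.540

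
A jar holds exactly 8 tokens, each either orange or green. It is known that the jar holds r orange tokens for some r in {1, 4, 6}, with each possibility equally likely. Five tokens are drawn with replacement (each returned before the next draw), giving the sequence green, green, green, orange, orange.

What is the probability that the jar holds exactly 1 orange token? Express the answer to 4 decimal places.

0.2073

For each hypothesis, P(data | H) works out to: P(data | r = 1) = (7/8)(7/8)(7/8)(1/8)(1/8) = 0.010468; P(data | r = 4) = (4/8)(4/8)(4/8)(4/8)(4/8) = 0.03125; P(data | r = 6) = (2/8)(2/8)(2/8)(6/8)(6/8) = 0.0087891.
Multiplying each by its prior: 1/3 · 0.010468 = 0.0034892, 1/3 · 0.03125 = 0.010417, 1/3 · 0.0087891 = 0.0029297; these sum to 0.016836.
By Bayes' rule, P(r = 1 | data) = (0.0034892) / (0.016836) = 0.20725.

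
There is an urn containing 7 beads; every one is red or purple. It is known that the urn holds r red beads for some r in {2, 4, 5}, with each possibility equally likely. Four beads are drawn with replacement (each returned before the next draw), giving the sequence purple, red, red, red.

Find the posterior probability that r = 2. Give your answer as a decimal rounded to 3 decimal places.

For each hypothesis, P(data | H) works out to: P(data | r = 2) = (5/7)(2/7)(2/7)(2/7) = 0.01666; P(data | r = 4) = (3/7)(4/7)(4/7)(4/7) = 0.079967; P(data | r = 5) = (2/7)(5/7)(5/7)(5/7) = 0.10412.
Multiplying each by its prior: 1/3 · 0.01666 = 0.0055532, 1/3 · 0.079967 = 0.026656, 1/3 · 0.10412 = 0.034708; summing to 0.066917.
So P(r = 2 | data) = (0.0055532) / (0.066917) = 0.082988.

0.083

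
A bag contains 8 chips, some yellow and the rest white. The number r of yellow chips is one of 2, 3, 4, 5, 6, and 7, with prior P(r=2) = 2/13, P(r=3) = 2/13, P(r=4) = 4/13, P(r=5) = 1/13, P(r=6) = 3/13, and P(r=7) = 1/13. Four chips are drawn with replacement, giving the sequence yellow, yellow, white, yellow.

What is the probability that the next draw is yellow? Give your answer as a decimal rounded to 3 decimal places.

0.630

For each hypothesis, P(data | H) works out to: P(data | r = 2) = (2/8)(2/8)(6/8)(2/8) = 0.011719; P(data | r = 3) = (3/8)(3/8)(5/8)(3/8) = 0.032959; P(data | r = 4) = (4/8)(4/8)(4/8)(4/8) = 0.0625; P(data | r = 5) = (5/8)(5/8)(3/8)(5/8) = 0.091553; P(data | r = 6) = (6/8)(6/8)(2/8)(6/8) = 0.10547; P(data | r = 7) = (7/8)(7/8)(1/8)(7/8) = 0.08374.
Multiplying each by its prior: 2/13 · 0.011719 = 0.0018029, 2/13 · 0.032959 = 0.0050706, 4/13 · 0.0625 = 0.019231, 1/13 · 0.091553 = 0.0070425, 3/13 · 0.10547 = 0.024339, 1/13 · 0.08374 = 0.0064416; with total 0.063927.
Dividing through by the total gives posterior P(r = 2 | data) = 0.028202, P(r = 3 | data) = 0.079318, P(r = 4 | data) = 0.30082, P(r = 5 | data) = 0.11016, P(r = 6 | data) = 0.38073, P(r = 7 | data) = 0.10076.
The predictive probability is P(yellow next | data) = (1/4)(0.028202) + (3/8)(0.079318) + (1/2)(0.30082) + (5/8)(0.11016) + (3/4)(0.38073) + (7/8)(0.10076) = 0.62977.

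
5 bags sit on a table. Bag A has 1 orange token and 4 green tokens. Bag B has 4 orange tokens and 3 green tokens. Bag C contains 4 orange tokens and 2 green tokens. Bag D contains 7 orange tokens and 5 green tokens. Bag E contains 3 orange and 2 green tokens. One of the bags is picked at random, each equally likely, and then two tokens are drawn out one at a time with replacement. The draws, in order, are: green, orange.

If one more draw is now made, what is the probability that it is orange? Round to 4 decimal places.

Under each hypothesis, the probability of the observed sequence is: P(data | bag A) = (4/5)(1/5) = 0.16; P(data | bag B) = (3/7)(4/7) = 0.2449; P(data | bag C) = (2/6)(4/6) = 0.22222; P(data | bag D) = (5/12)(7/12) = 0.24306; P(data | bag E) = (2/5)(3/5) = 0.24.
Multiplying each by its prior: 1/5 · 0.16 = 0.032, 1/5 · 0.2449 = 0.04898, 1/5 · 0.22222 = 0.044444, 1/5 · 0.24306 = 0.048611, 1/5 · 0.24 = 0.048; summing to 0.22204.
The posterior is then P(bag A | data) = 0.14412, P(bag B | data) = 0.22059, P(bag C | data) = 0.20017, P(bag D | data) = 0.21893, P(bag E | data) = 0.21618.
Averaging over the posterior, P(orange next | data) = (1/5)(0.14412) + (4/7)(0.22059) + (2/3)(0.20017) + (7/12)(0.21893) + (3/5)(0.21618) = 0.54574.

0.5457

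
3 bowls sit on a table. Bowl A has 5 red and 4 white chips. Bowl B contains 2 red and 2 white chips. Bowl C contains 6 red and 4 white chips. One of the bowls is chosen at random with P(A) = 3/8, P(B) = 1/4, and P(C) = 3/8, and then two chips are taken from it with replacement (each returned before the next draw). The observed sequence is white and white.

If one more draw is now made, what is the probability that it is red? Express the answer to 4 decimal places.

Compute the likelihood of the observed sequence for each case: P(data | bowl A) = (4/9)(4/9) = 0.19753; P(data | bowl B) = (2/4)(2/4) = 0.25; P(data | bowl C) = (4/10)(4/10) = 0.16.
Multiplying each by its prior: 3/8 · 0.19753 = 0.074074, 1/4 · 0.25 = 0.0625, 3/8 · 0.16 = 0.06; summing to 0.19657.
Dividing through by the total gives posterior P(bowl A | data) = 0.37683, P(bowl B | data) = 0.31795, P(bowl C | data) = 0.30523.
So P(red next | data) = Σ P(red next | H) P(H | data) = (5/9)(0.37683) + (1/2)(0.31795) + (3/5)(0.30523) = 0.55146.

0.5515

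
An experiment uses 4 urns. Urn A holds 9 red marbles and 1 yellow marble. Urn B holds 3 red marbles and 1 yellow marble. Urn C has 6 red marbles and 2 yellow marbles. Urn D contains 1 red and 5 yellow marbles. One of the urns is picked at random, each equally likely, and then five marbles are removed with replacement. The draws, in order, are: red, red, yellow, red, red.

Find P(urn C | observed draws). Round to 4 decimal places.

0.3524

The likelihood of the observed sequence under each hypothesis: P(data | urn A) = (9/10)(9/10)(1/10)(9/10)(9/10) = 0.06561; P(data | urn B) = (3/4)(3/4)(1/4)(3/4)(3/4) = 0.079102; P(data | urn C) = (6/8)(6/8)(2/8)(6/8)(6/8) = 0.079102; P(data | urn D) = (1/6)(1/6)(5/6)(1/6)(1/6) = 0.000643.
The prior-weighted likelihoods are 1/4 · 0.06561 = 0.016403, 1/4 · 0.079102 = 0.019775, 1/4 · 0.079102 = 0.019775, 1/4 · 0.000643 = 0.00016075; summing to 0.056114.
Therefore the posterior P(urn C | data) = (0.019775) / (0.056114) = 0.35241.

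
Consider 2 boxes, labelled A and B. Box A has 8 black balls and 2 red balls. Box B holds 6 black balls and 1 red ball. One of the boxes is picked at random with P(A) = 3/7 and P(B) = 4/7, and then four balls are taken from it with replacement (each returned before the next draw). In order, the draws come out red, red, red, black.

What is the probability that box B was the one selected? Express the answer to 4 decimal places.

0.3424

Under each hypothesis, the probability of the observed sequence is: P(data | box A) = (2/10)(2/10)(2/10)(8/10) = 0.0064; P(data | box B) = (1/7)(1/7)(1/7)(6/7) = 0.002499.
Weighting by the prior gives 3/7 · 0.0064 = 0.0027429, 4/7 · 0.002499 = 0.001428; summing to 0.0041708.
By Bayes' rule, P(box B | data) = (0.001428) / (0.0041708) = 0.34237.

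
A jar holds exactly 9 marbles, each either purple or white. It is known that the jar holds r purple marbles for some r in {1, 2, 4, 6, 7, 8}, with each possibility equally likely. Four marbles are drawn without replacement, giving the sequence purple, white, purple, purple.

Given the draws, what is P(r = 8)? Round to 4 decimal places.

For each hypothesis, P(data | H) works out to: P(data | r = 1) = (1/9)(8/8)(0/7) = 0; P(data | r = 2) = (2/9)(7/8)(1/7)(0/6) = 0; P(data | r = 4) = (4/9)(5/8)(3/7)(2/6) = 0.039683; P(data | r = 6) = (6/9)(3/8)(5/7)(4/6) = 0.11905; P(data | r = 7) = (7/9)(2/8)(6/7)(5/6) = 0.13889; P(data | r = 8) = (8/9)(1/8)(7/7)(6/6) = 0.11111.
Weighting by the prior gives 1/6 · 0 = 0, 1/6 · 0 = 0, 1/6 · 0.039683 = 0.0066138, 1/6 · 0.11905 = 0.019841, 1/6 · 0.13889 = 0.023148, 1/6 · 0.11111 = 0.018519; these sum to 0.068122.
So P(r = 8 | data) = (0.018519) / (0.068122) = 0.27184.

0.2718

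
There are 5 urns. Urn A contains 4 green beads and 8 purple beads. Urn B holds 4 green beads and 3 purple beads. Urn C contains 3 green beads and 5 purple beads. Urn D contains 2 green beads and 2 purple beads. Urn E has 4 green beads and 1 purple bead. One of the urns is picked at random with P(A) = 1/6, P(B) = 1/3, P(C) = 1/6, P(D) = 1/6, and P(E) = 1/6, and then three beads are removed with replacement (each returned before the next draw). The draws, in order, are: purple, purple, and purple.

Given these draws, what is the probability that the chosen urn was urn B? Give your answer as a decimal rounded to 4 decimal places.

The likelihood of the observed sequence under each hypothesis: P(data | urn A) = (8/12)(8/12)(8/12) = 0.2963; P(data | urn B) = (3/7)(3/7)(3/7) = 0.078717; P(data | urn C) = (5/8)(5/8)(5/8) = 0.24414; P(data | urn D) = (2/4)(2/4)(2/4) = 0.125; P(data | urn E) = (1/5)(1/5)(1/5) = 0.008.
Weighting by the prior gives 1/6 · 0.2963 = 0.049383, 1/3 · 0.078717 = 0.026239, 1/6 · 0.24414 = 0.04069, 1/6 · 0.125 = 0.020833, 1/6 · 0.008 = 0.0013333; these sum to 0.13848.
So P(urn B | data) = (0.026239) / (0.13848) = 0.18948.

0.1895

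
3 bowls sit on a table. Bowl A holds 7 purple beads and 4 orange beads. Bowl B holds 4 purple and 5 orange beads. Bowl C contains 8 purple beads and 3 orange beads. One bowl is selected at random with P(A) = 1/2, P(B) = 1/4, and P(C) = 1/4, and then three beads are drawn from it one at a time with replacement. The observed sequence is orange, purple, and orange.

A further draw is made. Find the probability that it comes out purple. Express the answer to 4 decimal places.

0.5768

Compute the likelihood of the observed sequence for each case: P(data | bowl A) = (4/11)(7/11)(4/11) = 0.084147; P(data | bowl B) = (5/9)(4/9)(5/9) = 0.13717; P(data | bowl C) = (3/11)(8/11)(3/11) = 0.054095.
The prior-weighted likelihoods are 1/2 · 0.084147 = 0.042074, 1/4 · 0.13717 = 0.034294, 1/4 · 0.054095 = 0.013524; summing to 0.089891.
Dividing through by the total gives posterior P(bowl A | data) = 0.46805, P(bowl B | data) = 0.3815, P(bowl C | data) = 0.15045.
Averaging over the posterior, P(purple next | data) = (7/11)(0.46805) + (4/9)(0.3815) + (8/11)(0.15045) = 0.57682.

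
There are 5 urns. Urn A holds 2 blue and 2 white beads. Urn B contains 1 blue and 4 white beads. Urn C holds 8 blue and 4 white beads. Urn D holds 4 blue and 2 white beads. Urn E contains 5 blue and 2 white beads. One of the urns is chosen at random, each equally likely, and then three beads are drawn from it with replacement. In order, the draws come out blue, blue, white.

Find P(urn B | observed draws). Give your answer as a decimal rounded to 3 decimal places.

0.053

Under each hypothesis, the probability of the observed sequence is: P(data | urn A) = (2/4)(2/4)(2/4) = 0.125; P(data | urn B) = (1/5)(1/5)(4/5) = 0.032; P(data | urn C) = (8/12)(8/12)(4/12) = 0.14815; P(data | urn D) = (4/6)(4/6)(2/6) = 0.14815; P(data | urn E) = (5/7)(5/7)(2/7) = 0.14577.
The prior-weighted likelihoods are 1/5 · 0.125 = 0.025, 1/5 · 0.032 = 0.0064, 1/5 · 0.14815 = 0.02963, 1/5 · 0.14815 = 0.02963, 1/5 · 0.14577 = 0.029155; with total 0.11981.
So P(urn B | data) = (0.0064) / (0.11981) = 0.053416.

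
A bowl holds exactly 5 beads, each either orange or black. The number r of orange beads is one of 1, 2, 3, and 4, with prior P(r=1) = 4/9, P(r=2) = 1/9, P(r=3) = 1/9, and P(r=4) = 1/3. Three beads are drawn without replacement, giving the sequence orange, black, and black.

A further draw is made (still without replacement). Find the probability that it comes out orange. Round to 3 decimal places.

0.182

The likelihood of the observed sequence under each hypothesis: P(data | r = 1) = (1/5)(4/4)(3/3) = 1/5; P(data | r = 2) = (2/5)(3/4)(2/3) = 1/5; P(data | r = 3) = (3/5)(2/4)(1/3) = 1/10; P(data | r = 4) = (4/5)(1/4)(0/3) = 0.
The prior-weighted likelihoods are 4/9 · 1/5 = 4/45, 1/9 · 1/5 = 1/45, 1/9 · 1/10 = 1/90, 1/3 · 0 = 0; these sum to 11/90.
The posterior is then P(r = 1 | data) = 8/11, P(r = 2 | data) = 2/11, P(r = 3 | data) = 1/11, P(r = 4 | data) = 0.
Averaging over the posterior, P(orange next | data) = (0)(8/11) + (1/2)(2/11) + (1)(1/11) = 2/11.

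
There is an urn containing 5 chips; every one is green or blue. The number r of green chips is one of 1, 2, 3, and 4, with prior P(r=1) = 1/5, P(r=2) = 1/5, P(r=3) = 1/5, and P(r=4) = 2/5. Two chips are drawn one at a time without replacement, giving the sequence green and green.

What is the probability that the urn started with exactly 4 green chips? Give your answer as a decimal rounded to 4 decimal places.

For each hypothesis, P(data | H) works out to: P(data | r = 1) = (1/5)(0/4) = 0; P(data | r = 2) = (2/5)(1/4) = 1/10; P(data | r = 3) = (3/5)(2/4) = 3/10; P(data | r = 4) = (4/5)(3/4) = 3/5.
Multiplying each by its prior: 1/5 · 0 = 0, 1/5 · 1/10 = 1/50, 1/5 · 3/10 = 3/50, 2/5 · 3/5 = 6/25; summing to 8/25.
Therefore the posterior P(r = 4 | data) = (6/25) / (8/25) = 3/4.

0.7500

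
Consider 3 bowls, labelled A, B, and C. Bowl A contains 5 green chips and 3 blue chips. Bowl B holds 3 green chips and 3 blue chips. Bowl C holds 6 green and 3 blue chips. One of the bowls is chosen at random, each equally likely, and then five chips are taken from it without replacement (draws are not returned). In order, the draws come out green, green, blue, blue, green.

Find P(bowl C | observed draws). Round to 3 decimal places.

For each hypothesis, P(data | H) works out to: P(data | bowl A) = (5/8)(4/7)(3/6)(2/5)(3/4) = 0.053571; P(data | bowl B) = (3/6)(2/5)(3/4)(2/3)(1/2) = 0.05; P(data | bowl C) = (6/9)(5/8)(3/7)(2/6)(4/5) = 0.047619.
Weighting by the prior gives 1/3 · 0.053571 = 0.017857, 1/3 · 0.05 = 0.016667, 1/3 · 0.047619 = 0.015873; summing to 0.050397.
Hence P(bowl C | data) = (0.015873) / (0.050397) = 0.31496.

0.315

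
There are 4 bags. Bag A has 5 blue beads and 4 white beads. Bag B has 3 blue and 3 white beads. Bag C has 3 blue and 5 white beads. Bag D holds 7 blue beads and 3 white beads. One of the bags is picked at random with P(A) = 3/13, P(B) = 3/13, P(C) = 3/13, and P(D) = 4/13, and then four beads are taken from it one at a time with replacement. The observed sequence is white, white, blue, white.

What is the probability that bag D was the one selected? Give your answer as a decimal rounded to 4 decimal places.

The likelihood of the observed sequence under each hypothesis: P(data | bag A) = (4/9)(4/9)(5/9)(4/9) = 0.048773; P(data | bag B) = (3/6)(3/6)(3/6)(3/6) = 0.0625; P(data | bag C) = (5/8)(5/8)(3/8)(5/8) = 0.091553; P(data | bag D) = (3/10)(3/10)(7/10)(3/10) = 0.0189.
Weighting by the prior gives 3/13 · 0.048773 = 0.011255, 3/13 · 0.0625 = 0.014423, 3/13 · 0.091553 = 0.021128, 4/13 · 0.0189 = 0.0058154; with total 0.052621.
So P(bag D | data) = (0.0058154) / (0.052621) = 0.11051.

0.1105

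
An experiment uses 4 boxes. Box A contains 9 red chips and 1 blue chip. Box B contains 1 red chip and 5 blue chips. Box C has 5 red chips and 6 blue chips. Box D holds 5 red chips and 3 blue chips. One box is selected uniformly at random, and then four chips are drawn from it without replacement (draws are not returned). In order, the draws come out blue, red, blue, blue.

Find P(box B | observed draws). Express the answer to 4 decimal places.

Compute the likelihood of the observed sequence for each case: P(data | box A) = (1/10)(9/9)(0/8) = 0; P(data | box B) = (5/6)(1/5)(4/4)(3/3) = 0.16667; P(data | box C) = (6/11)(5/10)(5/9)(4/8) = 0.075758; P(data | box D) = (3/8)(5/7)(2/6)(1/5) = 0.017857.
The prior-weighted likelihoods are 1/4 · 0 = 0, 1/4 · 0.16667 = 0.041667, 1/4 · 0.075758 = 0.018939, 1/4 · 0.017857 = 0.0044643; with total 0.06507.
Hence P(box B | data) = (0.041667) / (0.06507) = 0.64033.

0.6403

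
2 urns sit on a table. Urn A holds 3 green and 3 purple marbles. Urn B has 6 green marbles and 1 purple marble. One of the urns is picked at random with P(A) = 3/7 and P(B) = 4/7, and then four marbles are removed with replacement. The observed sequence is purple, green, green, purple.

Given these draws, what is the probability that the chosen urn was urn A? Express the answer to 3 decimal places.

0.758

For each hypothesis, P(data | H) works out to: P(data | urn A) = (3/6)(3/6)(3/6)(3/6) = 0.0625; P(data | urn B) = (1/7)(6/7)(6/7)(1/7) = 0.014994.
Weighting by the prior gives 3/7 · 0.0625 = 0.026786, 4/7 · 0.014994 = 0.0085679; these sum to 0.035354.
Therefore the posterior P(urn A | data) = (0.026786) / (0.035354) = 0.75765.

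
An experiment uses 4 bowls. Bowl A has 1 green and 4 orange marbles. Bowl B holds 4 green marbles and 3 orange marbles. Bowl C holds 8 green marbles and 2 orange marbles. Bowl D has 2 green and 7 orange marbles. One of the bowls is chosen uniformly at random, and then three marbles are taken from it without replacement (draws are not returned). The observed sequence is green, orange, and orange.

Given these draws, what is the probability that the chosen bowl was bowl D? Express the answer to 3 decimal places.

The likelihood of the observed sequence under each hypothesis: P(data | bowl A) = (1/5)(4/4)(3/3) = 0.2; P(data | bowl B) = (4/7)(3/6)(2/5) = 0.11429; P(data | bowl C) = (8/10)(2/9)(1/8) = 0.022222; P(data | bowl D) = (2/9)(7/8)(6/7) = 0.16667.
Weighting by the prior gives 1/4 · 0.2 = 0.05, 1/4 · 0.11429 = 0.028571, 1/4 · 0.022222 = 0.0055556, 1/4 · 0.16667 = 0.041667; summing to 0.12579.
By Bayes' rule, P(bowl D | data) = (0.041667) / (0.12579) = 0.33123.

0.331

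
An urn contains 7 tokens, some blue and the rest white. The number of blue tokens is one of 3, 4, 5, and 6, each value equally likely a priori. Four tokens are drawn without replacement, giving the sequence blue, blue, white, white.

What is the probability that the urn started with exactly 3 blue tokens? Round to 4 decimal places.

0.3913

The likelihood of the observed sequence under each hypothesis: P(data | r = 3) = (3/7)(2/6)(4/5)(3/4) = 3/35; P(data | r = 4) = (4/7)(3/6)(3/5)(2/4) = 3/35; P(data | r = 5) = (5/7)(4/6)(2/5)(1/4) = 1/21; P(data | r = 6) = (6/7)(5/6)(1/5)(0/4) = 0.
Multiplying each by its prior: 1/4 · 3/35 = 3/140, 1/4 · 3/35 = 3/140, 1/4 · 1/21 = 1/84, 1/4 · 0 = 0; with total 23/420.
Therefore the posterior P(r = 3 | data) = (3/140) / (23/420) = 9/23.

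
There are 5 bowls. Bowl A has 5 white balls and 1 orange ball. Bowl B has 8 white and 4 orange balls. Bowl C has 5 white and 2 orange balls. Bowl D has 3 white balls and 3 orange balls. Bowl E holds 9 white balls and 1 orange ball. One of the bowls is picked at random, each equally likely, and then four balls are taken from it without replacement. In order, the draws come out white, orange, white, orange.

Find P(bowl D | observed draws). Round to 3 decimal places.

Compute the likelihood of the observed sequence for each case: P(data | bowl A) = (5/6)(1/5)(4/4)(0/3) = 0; P(data | bowl B) = (8/12)(4/11)(7/10)(3/9) = 0.056566; P(data | bowl C) = (5/7)(2/6)(4/5)(1/4) = 0.047619; P(data | bowl D) = (3/6)(3/5)(2/4)(2/3) = 0.1; P(data | bowl E) = (9/10)(1/9)(8/8)(0/7) = 0.
Multiplying each by its prior: 1/5 · 0 = 0, 1/5 · 0.056566 = 0.011313, 1/5 · 0.047619 = 0.0095238, 1/5 · 0.1 = 0.02, 1/5 · 0 = 0; with total 0.040837.
Therefore the posterior P(bowl D | data) = (0.02) / (0.040837) = 0.48975.

0.490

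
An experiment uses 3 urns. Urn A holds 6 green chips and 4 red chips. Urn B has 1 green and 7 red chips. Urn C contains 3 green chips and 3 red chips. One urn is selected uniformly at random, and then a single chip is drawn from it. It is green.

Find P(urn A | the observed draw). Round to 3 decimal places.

The likelihood of this draw under each hypothesis: P(data | urn A) = (6/10) = 3/5; P(data | urn B) = (1/8) = 1/8; P(data | urn C) = (3/6) = 1/2.
The prior-weighted likelihoods are 1/3 · 3/5 = 1/5, 1/3 · 1/8 = 1/24, 1/3 · 1/2 = 1/6; these sum to 49/120.
By Bayes' rule, P(urn A | data) = (1/5) / (49/120) = 24/49.

0.490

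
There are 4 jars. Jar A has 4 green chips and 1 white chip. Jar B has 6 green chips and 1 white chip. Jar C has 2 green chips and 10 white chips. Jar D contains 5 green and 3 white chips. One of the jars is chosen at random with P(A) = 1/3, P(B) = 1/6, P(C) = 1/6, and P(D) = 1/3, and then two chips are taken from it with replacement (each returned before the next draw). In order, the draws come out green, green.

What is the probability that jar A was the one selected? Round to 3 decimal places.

For each hypothesis, P(data | H) works out to: P(data | jar A) = (4/5)(4/5) = 0.64; P(data | jar B) = (6/7)(6/7) = 0.73469; P(data | jar C) = (2/12)(2/12) = 0.027778; P(data | jar D) = (5/8)(5/8) = 0.39062.
Multiplying each by its prior: 1/3 · 0.64 = 0.21333, 1/6 · 0.73469 = 0.12245, 1/6 · 0.027778 = 0.0046296, 1/3 · 0.39062 = 0.13021; summing to 0.47062.
Therefore the posterior P(jar A | data) = (0.21333) / (0.47062) = 0.4533.

0.453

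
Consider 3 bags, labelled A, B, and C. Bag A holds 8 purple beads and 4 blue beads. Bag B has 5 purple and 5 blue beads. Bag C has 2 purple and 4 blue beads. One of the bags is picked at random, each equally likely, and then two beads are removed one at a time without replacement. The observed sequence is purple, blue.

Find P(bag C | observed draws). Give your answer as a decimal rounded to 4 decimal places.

Compute the likelihood of the observed sequence for each case: P(data | bag A) = (8/12)(4/11) = 0.24242; P(data | bag B) = (5/10)(5/9) = 0.27778; P(data | bag C) = (2/6)(4/5) = 0.26667.
The prior-weighted likelihoods are 1/3 · 0.24242 = 0.080808, 1/3 · 0.27778 = 0.092593, 1/3 · 0.26667 = 0.088889; with total 0.26229.
By Bayes' rule, P(bag C | data) = (0.088889) / (0.26229) = 0.3389.

0.3389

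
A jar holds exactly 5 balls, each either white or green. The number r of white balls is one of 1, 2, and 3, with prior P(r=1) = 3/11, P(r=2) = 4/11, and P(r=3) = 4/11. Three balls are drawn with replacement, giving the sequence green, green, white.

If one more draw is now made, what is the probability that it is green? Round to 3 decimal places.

0.600

Under each hypothesis, the probability of the observed sequence is: P(data | r = 1) = (4/5)(4/5)(1/5) = 0.128; P(data | r = 2) = (3/5)(3/5)(2/5) = 0.144; P(data | r = 3) = (2/5)(2/5)(3/5) = 0.096.
The prior-weighted likelihoods are 3/11 · 0.128 = 0.034909, 4/11 · 0.144 = 0.052364, 4/11 · 0.096 = 0.034909; with total 0.12218.
Dividing through by the total gives posterior P(r = 1 | data) = 0.28571, P(r = 2 | data) = 0.42857, P(r = 3 | data) = 0.28571.
Averaging over the posterior, P(green next | data) = (4/5)(0.28571) + (3/5)(0.42857) + (2/5)(0.28571) = 0.6.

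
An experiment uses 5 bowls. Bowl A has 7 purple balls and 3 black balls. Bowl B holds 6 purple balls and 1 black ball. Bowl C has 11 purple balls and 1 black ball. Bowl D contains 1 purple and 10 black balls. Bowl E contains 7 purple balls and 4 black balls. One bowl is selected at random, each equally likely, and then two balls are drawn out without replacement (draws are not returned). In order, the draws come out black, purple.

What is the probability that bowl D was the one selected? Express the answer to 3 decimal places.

0.113

The likelihood of the observed sequence under each hypothesis: P(data | bowl A) = (3/10)(7/9) = 0.23333; P(data | bowl B) = (1/7)(6/6) = 0.14286; P(data | bowl C) = (1/12)(11/11) = 0.083333; P(data | bowl D) = (10/11)(1/10) = 0.090909; P(data | bowl E) = (4/11)(7/10) = 0.25455.
The prior-weighted likelihoods are 1/5 · 0.23333 = 0.046667, 1/5 · 0.14286 = 0.028571, 1/5 · 0.083333 = 0.016667, 1/5 · 0.090909 = 0.018182, 1/5 · 0.25455 = 0.050909; summing to 0.161.
By Bayes' rule, P(bowl D | data) = (0.018182) / (0.161) = 0.11293.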